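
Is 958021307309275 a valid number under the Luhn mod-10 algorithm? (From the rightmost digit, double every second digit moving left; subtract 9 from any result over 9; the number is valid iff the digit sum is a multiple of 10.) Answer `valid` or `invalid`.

invalid

From the right, keep odd positions and double even positions (subtract 9 from any doubled value over 9):
  doubled (positions 2,4,...): 5 9 6 0 2 0 1 → sum 23
  kept (positions 1,3,...): 5 2 0 7 3 2 8 9 → sum 36
Total = 59.
59 mod 10 = 9, so the number is invalid.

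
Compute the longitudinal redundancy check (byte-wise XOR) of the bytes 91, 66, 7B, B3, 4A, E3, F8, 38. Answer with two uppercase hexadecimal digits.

XOR the bytes together:
  start with 0x91
  0x91 ⊕ 0x66 = 0xF7
  0xF7 ⊕ 0x7B = 0x8C
  0x8C ⊕ 0xB3 = 0x3F
  0x3F ⊕ 0x4A = 0x75
  0x75 ⊕ 0xE3 = 0x96
  0x96 ⊕ 0xF8 = 0x6E
  0x6E ⊕ 0x38 = 0x56

56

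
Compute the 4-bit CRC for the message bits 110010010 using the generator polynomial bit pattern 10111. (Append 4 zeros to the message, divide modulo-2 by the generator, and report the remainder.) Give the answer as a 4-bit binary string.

Append 4 zeros: 1100100100000. Divide by 10111 (XOR where the leading bit is 1):
  pos 0: 11001 XOR 10111 = 01110
  pos 1: 11100 XOR 10111 = 01011
  pos 2: 10110 XOR 10111 = 00001
  pos 6: 11000 XOR 10111 = 01111
  pos 7: 11110 XOR 10111 = 01001
  pos 8: 10010 XOR 10111 = 00101
Remainder (last 4 bits) = 0101. This is the CRC / FCS.

0101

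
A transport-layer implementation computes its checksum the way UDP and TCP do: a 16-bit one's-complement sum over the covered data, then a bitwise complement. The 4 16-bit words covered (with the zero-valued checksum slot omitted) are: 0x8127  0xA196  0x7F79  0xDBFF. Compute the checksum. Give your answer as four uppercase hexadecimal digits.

81C8

One's-complement addition (fold any carry out of bit 15 back into bit 0):
  0x8127 + 0xA196 = 0x122BD → wrap carry → 0x22BE
  0x22BE + 0x7F79 = 0x0A237
  0xA237 + 0xDBFF = 0x17E36 → wrap carry → 0x7E37
One's-complement sum = 0x7E37.
Checksum = ~0x7E37 & 0xFFFF = 0x81C8.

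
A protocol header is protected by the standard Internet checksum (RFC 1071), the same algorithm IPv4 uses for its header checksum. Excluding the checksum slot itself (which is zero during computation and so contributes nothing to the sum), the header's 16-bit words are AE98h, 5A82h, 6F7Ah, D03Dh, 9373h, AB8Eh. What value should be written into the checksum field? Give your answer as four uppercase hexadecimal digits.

One's-complement addition (fold any carry out of bit 15 back into bit 0):
  0xAE98 + 0x5A82 = 0x1091A → wrap carry → 0x091B
  0x091B + 0x6F7A = 0x07895
  0x7895 + 0xD03D = 0x148D2 → wrap carry → 0x48D3
  0x48D3 + 0x9373 = 0x0DC46
  0xDC46 + 0xAB8E = 0x187D4 → wrap carry → 0x87D5
One's-complement sum = 0x87D5.
Checksum = ~0x87D5 & 0xFFFF = 0x782A.

782A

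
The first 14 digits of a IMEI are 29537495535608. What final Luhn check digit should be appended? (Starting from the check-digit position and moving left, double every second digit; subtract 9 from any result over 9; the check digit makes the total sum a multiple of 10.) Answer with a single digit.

Partial digits right→left: 8 0 6 5 3 5 5 9 4 7 3 5 9 2
Double every second digit counting from the check-digit position (so the 1st, 3rd, 5th, ... of the partial from the right).
  doubled (with −9 where >9): 7 3 6 1 8 6 9 → sum 40
  kept as-is: 0 5 5 9 7 5 2 → sum 33
Total = 40 + 33 = 73.
Check digit = (10 − (73 mod 10)) mod 10 = 7.

7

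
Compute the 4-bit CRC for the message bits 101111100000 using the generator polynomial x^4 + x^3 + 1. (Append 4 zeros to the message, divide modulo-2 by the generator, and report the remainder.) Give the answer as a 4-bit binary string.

0110

Append 4 zeros: 1011111000000000. Divide by 11001 (XOR where the leading bit is 1):
  pos 0: 10111 XOR 11001 = 01110
  pos 1: 11101 XOR 11001 = 00100
  pos 3: 10010 XOR 11001 = 01011
  pos 4: 10110 XOR 11001 = 01111
  pos 5: 11110 XOR 11001 = 00111
  pos 7: 11100 XOR 11001 = 00101
  pos 9: 10100 XOR 11001 = 01101
  pos 10: 11010 XOR 11001 = 00011
Remainder (last 4 bits) = 0110. This is the CRC / FCS.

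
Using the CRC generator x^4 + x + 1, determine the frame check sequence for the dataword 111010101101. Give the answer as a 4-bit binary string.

Append 4 zeros: 1110101011010000. Divide by 10011 (XOR where the leading bit is 1):
  pos 0: 11101 XOR 10011 = 01110
  pos 1: 11100 XOR 10011 = 01111
  pos 2: 11111 XOR 10011 = 01100
  pos 3: 11000 XOR 10011 = 01011
  pos 4: 10111 XOR 10011 = 00100
  pos 6: 10010 XOR 10011 = 00001
  pos 10: 11000 XOR 10011 = 01011
  pos 11: 10110 XOR 10011 = 00101
Remainder (last 4 bits) = 0101. This is the CRC / FCS.

0101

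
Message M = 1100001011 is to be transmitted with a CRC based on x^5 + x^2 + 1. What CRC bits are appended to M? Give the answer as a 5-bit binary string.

Append 5 zeros: 110000101100000. Divide by 100101 (XOR where the leading bit is 1):
  pos 0: 110000 XOR 100101 = 010101
  pos 1: 101011 XOR 100101 = 001110
  pos 3: 111001 XOR 100101 = 011100
  pos 4: 111001 XOR 100101 = 011100
  pos 5: 111000 XOR 100101 = 011101
  pos 6: 111010 XOR 100101 = 011111
  pos 7: 111110 XOR 100101 = 011011
  pos 8: 110110 XOR 100101 = 010011
  pos 9: 100110 XOR 100101 = 000011
Remainder (last 5 bits) = 00011. This is the CRC / FCS.

00011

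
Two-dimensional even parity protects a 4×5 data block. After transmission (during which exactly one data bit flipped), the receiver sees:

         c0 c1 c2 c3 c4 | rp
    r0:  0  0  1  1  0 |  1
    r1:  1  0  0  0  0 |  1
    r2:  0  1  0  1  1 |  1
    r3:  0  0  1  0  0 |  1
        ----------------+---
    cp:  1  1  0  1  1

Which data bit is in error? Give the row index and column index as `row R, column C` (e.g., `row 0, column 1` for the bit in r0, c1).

row 0, column 3

Recompute each row's even parity and compare to rp:
  r0: data parity 0, sent rp 1 → mismatch
  r1: data parity 1, sent rp 1 → ok
  r2: data parity 1, sent rp 1 → ok
  r3: data parity 1, sent rp 1 → ok
Recompute each column's even parity and compare to cp:
  c0: data parity 1, sent cp 1 → ok
  c1: data parity 1, sent cp 1 → ok
  c2: data parity 0, sent cp 0 → ok
  c3: data parity 0, sent cp 1 → mismatch
  c4: data parity 1, sent cp 1 → ok
Exactly one row (r0) and one column (c3) fail → the flipped bit is at their intersection.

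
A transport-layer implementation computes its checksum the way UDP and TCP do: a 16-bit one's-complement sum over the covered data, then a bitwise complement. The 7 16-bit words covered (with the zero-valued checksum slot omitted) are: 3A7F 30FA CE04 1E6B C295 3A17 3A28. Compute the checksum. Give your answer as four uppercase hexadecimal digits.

One's-complement addition (fold any carry out of bit 15 back into bit 0):
  0x3A7F + 0x30FA = 0x06B79
  0x6B79 + 0xCE04 = 0x1397D → wrap carry → 0x397E
  0x397E + 0x1E6B = 0x057E9
  0x57E9 + 0xC295 = 0x11A7E → wrap carry → 0x1A7F
  0x1A7F + 0x3A17 = 0x05496
  0x5496 + 0x3A28 = 0x08EBE
One's-complement sum = 0x8EBE.
Checksum = ~0x8EBE & 0xFFFF = 0x7141.

7141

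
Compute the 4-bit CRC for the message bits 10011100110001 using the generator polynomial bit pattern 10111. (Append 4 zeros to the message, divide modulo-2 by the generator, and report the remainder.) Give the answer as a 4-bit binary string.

Append 4 zeros: 100111001100010000. Divide by 10111 (XOR where the leading bit is 1):
  pos 0: 10011 XOR 10111 = 00100
  pos 2: 10010 XOR 10111 = 00101
  pos 4: 10101 XOR 10111 = 00010
  pos 7: 10100 XOR 10111 = 00011
  pos 10: 11010 XOR 10111 = 01101
  pos 11: 11010 XOR 10111 = 01101
  pos 12: 11010 XOR 10111 = 01101
  pos 13: 11010 XOR 10111 = 01101
Remainder (last 4 bits) = 1101. This is the CRC / FCS.

1101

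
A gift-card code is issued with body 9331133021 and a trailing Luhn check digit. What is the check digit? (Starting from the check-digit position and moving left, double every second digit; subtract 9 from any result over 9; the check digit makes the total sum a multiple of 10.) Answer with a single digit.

6

Partial digits right→left: 1 2 0 3 3 1 1 3 3 9
Double every second digit counting from the check-digit position (so the 1st, 3rd, 5th, ... of the partial from the right).
  doubled (with −9 where >9): 2 0 6 2 6 → sum 16
  kept as-is: 2 3 1 3 9 → sum 18
Total = 16 + 18 = 34.
Check digit = (10 − (34 mod 10)) mod 10 = 6.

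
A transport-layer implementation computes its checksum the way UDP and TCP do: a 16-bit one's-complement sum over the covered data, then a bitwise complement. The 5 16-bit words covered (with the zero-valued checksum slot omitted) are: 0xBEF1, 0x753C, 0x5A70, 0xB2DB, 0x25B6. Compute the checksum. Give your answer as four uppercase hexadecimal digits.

One's-complement addition (fold any carry out of bit 15 back into bit 0):
  0xBEF1 + 0x753C = 0x1342D → wrap carry → 0x342E
  0x342E + 0x5A70 = 0x08E9E
  0x8E9E + 0xB2DB = 0x14179 → wrap carry → 0x417A
  0x417A + 0x25B6 = 0x06730
One's-complement sum = 0x6730.
Checksum = ~0x6730 & 0xFFFF = 0x98CF.

98CF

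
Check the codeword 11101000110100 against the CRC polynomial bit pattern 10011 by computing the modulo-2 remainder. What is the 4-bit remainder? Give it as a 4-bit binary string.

0111

Modulo-2 division of 11101000110100 by 10011:
  pos 0: 11101 XOR 10011 = 01110
  pos 1: 11100 XOR 10011 = 01111
  pos 2: 11110 XOR 10011 = 01101
  pos 3: 11010 XOR 10011 = 01001
  pos 4: 10011 XOR 10011 = 00000
  pos 9: 10100 XOR 10011 = 00111
Remainder = 0111 (nonzero — an error is detected).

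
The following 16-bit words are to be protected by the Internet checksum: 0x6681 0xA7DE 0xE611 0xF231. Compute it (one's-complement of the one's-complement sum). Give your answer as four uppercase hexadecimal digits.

195C

One's-complement addition (fold any carry out of bit 15 back into bit 0):
  0x6681 + 0xA7DE = 0x10E5F → wrap carry → 0x0E60
  0x0E60 + 0xE611 = 0x0F471
  0xF471 + 0xF231 = 0x1E6A2 → wrap carry → 0xE6A3
One's-complement sum = 0xE6A3.
Checksum = ~0xE6A3 & 0xFFFF = 0x195C.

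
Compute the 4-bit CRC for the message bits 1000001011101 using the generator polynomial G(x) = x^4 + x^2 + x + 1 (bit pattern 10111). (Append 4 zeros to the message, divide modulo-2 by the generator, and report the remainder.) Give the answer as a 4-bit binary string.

0011

Append 4 zeros: 10000010111010000. Divide by 10111 (XOR where the leading bit is 1):
  pos 0: 10000 XOR 10111 = 00111
  pos 2: 11101 XOR 10111 = 01010
  pos 3: 10100 XOR 10111 = 00011
  pos 6: 11111 XOR 10111 = 01000
  pos 7: 10000 XOR 10111 = 00111
  pos 9: 11110 XOR 10111 = 01001
  pos 10: 10010 XOR 10111 = 00101
  pos 12: 10100 XOR 10111 = 00011
Remainder (last 4 bits) = 0011. This is the CRC / FCS.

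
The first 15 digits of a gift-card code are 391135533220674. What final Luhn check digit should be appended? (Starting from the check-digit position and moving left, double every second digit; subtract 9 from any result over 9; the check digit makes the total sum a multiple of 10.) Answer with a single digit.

7

Partial digits right→left: 4 7 6 0 2 2 3 3 5 5 3 1 1 9 3
Double every second digit counting from the check-digit position (so the 1st, 3rd, 5th, ... of the partial from the right).
  doubled (with −9 where >9): 8 3 4 6 1 6 2 6 → sum 36
  kept as-is: 7 0 2 3 5 1 9 → sum 27
Total = 36 + 27 = 63.
Check digit = (10 − (63 mod 10)) mod 10 = 7.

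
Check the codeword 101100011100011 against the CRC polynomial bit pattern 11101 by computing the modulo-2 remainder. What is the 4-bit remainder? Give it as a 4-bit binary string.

0000

Modulo-2 division of 101100011100011 by 11101:
  pos 0: 10110 XOR 11101 = 01011
  pos 1: 10110 XOR 11101 = 01011
  pos 2: 10110 XOR 11101 = 01011
  pos 3: 10111 XOR 11101 = 01010
  pos 4: 10101 XOR 11101 = 01000
  pos 5: 10001 XOR 11101 = 01100
  pos 6: 11000 XOR 11101 = 00101
  pos 8: 10100 XOR 11101 = 01001
  pos 9: 10011 XOR 11101 = 01110
  pos 10: 11101 XOR 11101 = 00000
Remainder = 0000 (zero — the frame passes the CRC check).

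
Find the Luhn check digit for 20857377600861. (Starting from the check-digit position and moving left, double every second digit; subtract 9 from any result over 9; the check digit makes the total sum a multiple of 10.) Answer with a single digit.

3

Partial digits right→left: 1 6 8 0 0 6 7 7 3 7 5 8 0 2
Double every second digit counting from the check-digit position (so the 1st, 3rd, 5th, ... of the partial from the right).
  doubled (with −9 where >9): 2 7 0 5 6 1 0 → sum 21
  kept as-is: 6 0 6 7 7 8 2 → sum 36
Total = 21 + 36 = 57.
Check digit = (10 − (57 mod 10)) mod 10 = 3.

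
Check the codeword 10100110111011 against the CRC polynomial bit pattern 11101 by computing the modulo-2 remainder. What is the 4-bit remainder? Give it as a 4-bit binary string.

Modulo-2 division of 10100110111011 by 11101:
  pos 0: 10100 XOR 11101 = 01001
  pos 1: 10011 XOR 11101 = 01110
  pos 2: 11101 XOR 11101 = 00000
  pos 8: 11101 XOR 11101 = 00000
Remainder = 0001 (nonzero — an error is detected).

0001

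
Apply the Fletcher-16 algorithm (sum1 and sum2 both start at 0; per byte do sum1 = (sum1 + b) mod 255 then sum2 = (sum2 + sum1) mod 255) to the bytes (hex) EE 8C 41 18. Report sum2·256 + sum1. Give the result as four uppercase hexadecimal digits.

FBD4

Running sums (mod 255):
  after byte 0 (EE): sum1=238, sum2=238
  after byte 1 (8C): sum1=123, sum2=106
  after byte 2 (41): sum1=188, sum2=39
  after byte 3 (18): sum1=212, sum2=251
Checksum = sum2·256 + sum1 = 251·256 + 212 = 64468 = 0xFBD4.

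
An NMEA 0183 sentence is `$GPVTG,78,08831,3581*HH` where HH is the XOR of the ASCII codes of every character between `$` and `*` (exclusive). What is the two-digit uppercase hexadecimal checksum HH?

XOR the ASCII codes of the payload characters:
  'G' = 0x47 → acc = 0x47
  'P' = 0x50 → acc = 0x17
  'V' = 0x56 → acc = 0x41
  'T' = 0x54 → acc = 0x15
  'G' = 0x47 → acc = 0x52
  ',' = 0x2C → acc = 0x7E
  '7' = 0x37 → acc = 0x49
  '8' = 0x38 → acc = 0x71
  ',' = 0x2C → acc = 0x5D
  '0' = 0x30 → acc = 0x6D
  '8' = 0x38 → acc = 0x55
  '8' = 0x38 → acc = 0x6D
  '3' = 0x33 → acc = 0x5E
  '1' = 0x31 → acc = 0x6F
  ',' = 0x2C → acc = 0x43
  '3' = 0x33 → acc = 0x70
  '5' = 0x35 → acc = 0x45
  '8' = 0x38 → acc = 0x7D
  '1' = 0x31 → acc = 0x4C
Checksum = 0x4C.

4C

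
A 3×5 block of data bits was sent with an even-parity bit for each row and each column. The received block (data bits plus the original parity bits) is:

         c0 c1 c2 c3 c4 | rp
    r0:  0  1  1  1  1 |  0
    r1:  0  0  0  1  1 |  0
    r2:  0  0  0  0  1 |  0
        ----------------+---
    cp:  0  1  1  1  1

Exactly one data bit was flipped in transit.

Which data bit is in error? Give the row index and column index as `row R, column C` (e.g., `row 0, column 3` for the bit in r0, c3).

row 2, column 3

Recompute each row's even parity and compare to rp:
  r0: data parity 0, sent rp 0 → ok
  r1: data parity 0, sent rp 0 → ok
  r2: data parity 1, sent rp 0 → mismatch
Recompute each column's even parity and compare to cp:
  c0: data parity 0, sent cp 0 → ok
  c1: data parity 1, sent cp 1 → ok
  c2: data parity 1, sent cp 1 → ok
  c3: data parity 0, sent cp 1 → mismatch
  c4: data parity 1, sent cp 1 → ok
Exactly one row (r2) and one column (c3) fail → the flipped bit is at their intersection.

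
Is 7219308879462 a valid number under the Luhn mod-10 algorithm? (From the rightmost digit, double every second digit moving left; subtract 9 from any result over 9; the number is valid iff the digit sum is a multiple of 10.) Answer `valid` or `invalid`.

invalid

From the right, keep odd positions and double even positions (subtract 9 from any doubled value over 9):
  doubled (positions 2,4,...): 3 9 7 0 9 4 → sum 32
  kept (positions 1,3,...): 2 4 7 8 3 1 7 → sum 32
Total = 64.
64 mod 10 = 4, so the number is invalid.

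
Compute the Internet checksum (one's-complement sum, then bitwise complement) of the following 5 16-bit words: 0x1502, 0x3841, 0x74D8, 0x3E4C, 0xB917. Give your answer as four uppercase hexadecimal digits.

4680

One's-complement addition (fold any carry out of bit 15 back into bit 0):
  0x1502 + 0x3841 = 0x04D43
  0x4D43 + 0x74D8 = 0x0C21B
  0xC21B + 0x3E4C = 0x10067 → wrap carry → 0x0068
  0x0068 + 0xB917 = 0x0B97F
One's-complement sum = 0xB97F.
Checksum = ~0xB97F & 0xFFFF = 0x4680.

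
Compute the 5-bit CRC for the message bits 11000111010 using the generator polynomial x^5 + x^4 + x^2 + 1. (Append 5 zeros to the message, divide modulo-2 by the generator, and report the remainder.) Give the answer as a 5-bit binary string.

Append 5 zeros: 1100011101000000. Divide by 110101 (XOR where the leading bit is 1):
  pos 0: 110001 XOR 110101 = 000100
  pos 3: 100110 XOR 110101 = 010011
  pos 4: 100111 XOR 110101 = 010010
  pos 5: 100100 XOR 110101 = 010001
  pos 6: 100010 XOR 110101 = 010111
  pos 7: 101110 XOR 110101 = 011011
  pos 8: 110110 XOR 110101 = 000011
Remainder (last 5 bits) = 01100. This is the CRC / FCS.

01100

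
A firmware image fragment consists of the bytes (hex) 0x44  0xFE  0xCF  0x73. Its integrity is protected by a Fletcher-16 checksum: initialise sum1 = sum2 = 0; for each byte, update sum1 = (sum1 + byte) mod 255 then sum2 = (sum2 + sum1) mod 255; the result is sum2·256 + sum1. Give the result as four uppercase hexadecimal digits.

Running sums (mod 255):
  after byte 0 (0x44): sum1=68, sum2=68
  after byte 1 (0xFE): sum1=67, sum2=135
  after byte 2 (0xCF): sum1=19, sum2=154
  after byte 3 (0x73): sum1=134, sum2=33
Checksum = sum2·256 + sum1 = 33·256 + 134 = 8582 = 0x2186.

2186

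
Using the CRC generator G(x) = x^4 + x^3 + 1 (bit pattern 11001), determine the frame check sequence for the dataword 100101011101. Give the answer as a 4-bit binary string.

0111

Append 4 zeros: 1001010111010000. Divide by 11001 (XOR where the leading bit is 1):
  pos 0: 10010 XOR 11001 = 01011
  pos 1: 10111 XOR 11001 = 01110
  pos 2: 11100 XOR 11001 = 00101
  pos 4: 10111 XOR 11001 = 01110
  pos 5: 11101 XOR 11001 = 00100
  pos 7: 10001 XOR 11001 = 01000
  pos 8: 10000 XOR 11001 = 01001
  pos 9: 10010 XOR 11001 = 01011
  pos 10: 10110 XOR 11001 = 01111
  pos 11: 11110 XOR 11001 = 00111
Remainder (last 4 bits) = 0111. This is the CRC / FCS.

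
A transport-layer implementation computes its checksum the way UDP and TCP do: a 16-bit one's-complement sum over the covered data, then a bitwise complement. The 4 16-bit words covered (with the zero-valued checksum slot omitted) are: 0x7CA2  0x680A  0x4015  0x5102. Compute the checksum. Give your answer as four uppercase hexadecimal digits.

One's-complement addition (fold any carry out of bit 15 back into bit 0):
  0x7CA2 + 0x680A = 0x0E4AC
  0xE4AC + 0x4015 = 0x124C1 → wrap carry → 0x24C2
  0x24C2 + 0x5102 = 0x075C4
One's-complement sum = 0x75C4.
Checksum = ~0x75C4 & 0xFFFF = 0x8A3B.

8A3B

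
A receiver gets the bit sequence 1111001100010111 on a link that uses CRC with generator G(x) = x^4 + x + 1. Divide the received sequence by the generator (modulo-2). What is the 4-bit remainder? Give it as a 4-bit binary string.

0001

Modulo-2 division of 1111001100010111 by 10011:
  pos 0: 11110 XOR 10011 = 01101
  pos 1: 11010 XOR 10011 = 01001
  pos 2: 10011 XOR 10011 = 00000
  pos 7: 10001 XOR 10011 = 00010
  pos 10: 10011 XOR 10011 = 00000
Remainder = 0001 (nonzero — an error is detected).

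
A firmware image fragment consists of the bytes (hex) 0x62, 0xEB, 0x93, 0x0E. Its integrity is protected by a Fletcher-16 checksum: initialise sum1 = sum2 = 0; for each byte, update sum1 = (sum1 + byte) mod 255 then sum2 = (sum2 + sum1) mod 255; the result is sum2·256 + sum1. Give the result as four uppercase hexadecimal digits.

Running sums (mod 255):
  after byte 0 (0x62): sum1=98, sum2=98
  after byte 1 (0xEB): sum1=78, sum2=176
  after byte 2 (0x93): sum1=225, sum2=146
  after byte 3 (0x0E): sum1=239, sum2=130
Checksum = sum2·256 + sum1 = 130·256 + 239 = 33519 = 0x82EF.

82EF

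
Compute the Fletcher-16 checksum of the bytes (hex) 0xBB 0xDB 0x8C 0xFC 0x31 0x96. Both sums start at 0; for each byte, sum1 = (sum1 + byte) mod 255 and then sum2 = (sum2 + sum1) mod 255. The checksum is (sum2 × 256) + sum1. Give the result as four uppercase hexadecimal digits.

Running sums (mod 255):
  after byte 0 (0xBB): sum1=187, sum2=187
  after byte 1 (0xDB): sum1=151, sum2=83
  after byte 2 (0x8C): sum1=36, sum2=119
  after byte 3 (0xFC): sum1=33, sum2=152
  after byte 4 (0x31): sum1=82, sum2=234
  after byte 5 (0x96): sum1=232, sum2=211
Checksum = sum2·256 + sum1 = 211·256 + 232 = 54248 = 0xD3E8.

D3E8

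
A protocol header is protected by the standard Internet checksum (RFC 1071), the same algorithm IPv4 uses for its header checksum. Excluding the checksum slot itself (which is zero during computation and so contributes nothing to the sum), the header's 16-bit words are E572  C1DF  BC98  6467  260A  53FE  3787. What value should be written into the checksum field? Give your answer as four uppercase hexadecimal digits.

861D

One's-complement addition (fold any carry out of bit 15 back into bit 0):
  0xE572 + 0xC1DF = 0x1A751 → wrap carry → 0xA752
  0xA752 + 0xBC98 = 0x163EA → wrap carry → 0x63EB
  0x63EB + 0x6467 = 0x0C852
  0xC852 + 0x260A = 0x0EE5C
  0xEE5C + 0x53FE = 0x1425A → wrap carry → 0x425B
  0x425B + 0x3787 = 0x079E2
One's-complement sum = 0x79E2.
Checksum = ~0x79E2 & 0xFFFF = 0x861D.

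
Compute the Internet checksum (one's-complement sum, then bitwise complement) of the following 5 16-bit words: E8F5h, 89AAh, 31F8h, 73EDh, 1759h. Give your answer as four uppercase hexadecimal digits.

D020

One's-complement addition (fold any carry out of bit 15 back into bit 0):
  0xE8F5 + 0x89AA = 0x1729F → wrap carry → 0x72A0
  0x72A0 + 0x31F8 = 0x0A498
  0xA498 + 0x73ED = 0x11885 → wrap carry → 0x1886
  0x1886 + 0x1759 = 0x02FDF
One's-complement sum = 0x2FDF.
Checksum = ~0x2FDF & 0xFFFF = 0xD020.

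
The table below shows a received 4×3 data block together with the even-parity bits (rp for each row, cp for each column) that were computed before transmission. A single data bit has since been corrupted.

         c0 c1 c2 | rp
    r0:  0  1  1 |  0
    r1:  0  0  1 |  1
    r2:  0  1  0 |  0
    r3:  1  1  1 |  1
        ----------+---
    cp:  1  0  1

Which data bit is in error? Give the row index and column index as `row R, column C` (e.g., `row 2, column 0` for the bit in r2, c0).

row 2, column 1

Recompute each row's even parity and compare to rp:
  r0: data parity 0, sent rp 0 → ok
  r1: data parity 1, sent rp 1 → ok
  r2: data parity 1, sent rp 0 → mismatch
  r3: data parity 1, sent rp 1 → ok
Recompute each column's even parity and compare to cp:
  c0: data parity 1, sent cp 1 → ok
  c1: data parity 1, sent cp 0 → mismatch
  c2: data parity 1, sent cp 1 → ok
Exactly one row (r2) and one column (c1) fail → the flipped bit is at their intersection.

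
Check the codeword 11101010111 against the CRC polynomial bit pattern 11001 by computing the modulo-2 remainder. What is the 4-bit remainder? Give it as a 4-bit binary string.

0000

Modulo-2 division of 11101010111 by 11001:
  pos 0: 11101 XOR 11001 = 00100
  pos 2: 10001 XOR 11001 = 01000
  pos 3: 10000 XOR 11001 = 01001
  pos 4: 10011 XOR 11001 = 01010
  pos 5: 10101 XOR 11001 = 01100
  pos 6: 11001 XOR 11001 = 00000
Remainder = 0000 (zero — the frame passes the CRC check).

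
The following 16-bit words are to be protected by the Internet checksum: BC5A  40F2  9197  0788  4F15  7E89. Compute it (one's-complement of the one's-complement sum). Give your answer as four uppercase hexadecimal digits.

One's-complement addition (fold any carry out of bit 15 back into bit 0):
  0xBC5A + 0x40F2 = 0x0FD4C
  0xFD4C + 0x9197 = 0x18EE3 → wrap carry → 0x8EE4
  0x8EE4 + 0x0788 = 0x0966C
  0x966C + 0x4F15 = 0x0E581
  0xE581 + 0x7E89 = 0x1640A → wrap carry → 0x640B
One's-complement sum = 0x640B.
Checksum = ~0x640B & 0xFFFF = 0x9BF4.

9BF4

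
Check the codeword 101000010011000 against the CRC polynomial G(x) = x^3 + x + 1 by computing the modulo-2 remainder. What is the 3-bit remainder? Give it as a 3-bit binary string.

Modulo-2 division of 101000010011000 by 1011:
  pos 0: 1010 XOR 1011 = 0001
  pos 3: 1000 XOR 1011 = 0011
  pos 5: 1110 XOR 1011 = 0101
  pos 6: 1010 XOR 1011 = 0001
  pos 9: 1110 XOR 1011 = 0101
  pos 10: 1010 XOR 1011 = 0001
Remainder = 010 (nonzero — an error is detected).

010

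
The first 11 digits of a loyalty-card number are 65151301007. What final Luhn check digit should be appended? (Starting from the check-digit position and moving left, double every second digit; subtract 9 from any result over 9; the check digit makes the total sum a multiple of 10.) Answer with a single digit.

Partial digits right→left: 7 0 0 1 0 3 1 5 1 5 6
Double every second digit counting from the check-digit position (so the 1st, 3rd, 5th, ... of the partial from the right).
  doubled (with −9 where >9): 5 0 0 2 2 3 → sum 12
  kept as-is: 0 1 3 5 5 → sum 14
Total = 12 + 14 = 26.
Check digit = (10 − (26 mod 10)) mod 10 = 4.

4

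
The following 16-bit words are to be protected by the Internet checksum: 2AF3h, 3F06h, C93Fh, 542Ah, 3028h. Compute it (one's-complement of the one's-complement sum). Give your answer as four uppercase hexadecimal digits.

4874

One's-complement addition (fold any carry out of bit 15 back into bit 0):
  0x2AF3 + 0x3F06 = 0x069F9
  0x69F9 + 0xC93F = 0x13338 → wrap carry → 0x3339
  0x3339 + 0x542A = 0x08763
  0x8763 + 0x3028 = 0x0B78B
One's-complement sum = 0xB78B.
Checksum = ~0xB78B & 0xFFFF = 0x4874.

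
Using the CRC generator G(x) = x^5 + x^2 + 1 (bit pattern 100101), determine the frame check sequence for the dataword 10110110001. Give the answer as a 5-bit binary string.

00011

Append 5 zeros: 1011011000100000. Divide by 100101 (XOR where the leading bit is 1):
  pos 0: 101101 XOR 100101 = 001000
  pos 2: 100010 XOR 100101 = 000111
  pos 5: 111001 XOR 100101 = 011100
  pos 6: 111000 XOR 100101 = 011101
  pos 7: 111010 XOR 100101 = 011111
  pos 8: 111110 XOR 100101 = 011011
  pos 9: 110110 XOR 100101 = 010011
  pos 10: 100110 XOR 100101 = 000011
Remainder (last 5 bits) = 00011. This is the CRC / FCS.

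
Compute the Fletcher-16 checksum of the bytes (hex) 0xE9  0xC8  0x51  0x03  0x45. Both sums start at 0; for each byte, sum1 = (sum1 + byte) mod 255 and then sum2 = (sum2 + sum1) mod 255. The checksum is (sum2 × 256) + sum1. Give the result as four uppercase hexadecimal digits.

F34C

Running sums (mod 255):
  after byte 0 (0xE9): sum1=233, sum2=233
  after byte 1 (0xC8): sum1=178, sum2=156
  after byte 2 (0x51): sum1=4, sum2=160
  after byte 3 (0x03): sum1=7, sum2=167
  after byte 4 (0x45): sum1=76, sum2=243
Checksum = sum2·256 + sum1 = 243·256 + 76 = 62284 = 0xF34C.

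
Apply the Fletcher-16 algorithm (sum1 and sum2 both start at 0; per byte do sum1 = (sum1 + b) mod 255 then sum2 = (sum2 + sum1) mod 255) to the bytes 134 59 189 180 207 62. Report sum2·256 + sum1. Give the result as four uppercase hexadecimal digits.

Running sums (mod 255):
  after byte 0 (134): sum1=134, sum2=134
  after byte 1 (59): sum1=193, sum2=72
  after byte 2 (189): sum1=127, sum2=199
  after byte 3 (180): sum1=52, sum2=251
  after byte 4 (207): sum1=4, sum2=0
  after byte 5 (62): sum1=66, sum2=66
Checksum = sum2·256 + sum1 = 66·256 + 66 = 16962 = 0x4242.

4242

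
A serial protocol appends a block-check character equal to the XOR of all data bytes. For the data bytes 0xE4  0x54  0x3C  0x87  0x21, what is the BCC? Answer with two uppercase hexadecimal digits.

2A

XOR the bytes together:
  start with 0xE4
  0xE4 ⊕ 0x54 = 0xB0
  0xB0 ⊕ 0x3C = 0x8C
  0x8C ⊕ 0x87 = 0x0B
  0x0B ⊕ 0x21 = 0x2A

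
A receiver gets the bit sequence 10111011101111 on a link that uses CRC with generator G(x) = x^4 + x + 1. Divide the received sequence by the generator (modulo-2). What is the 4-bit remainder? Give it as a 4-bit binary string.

0000

Modulo-2 division of 10111011101111 by 10011:
  pos 0: 10111 XOR 10011 = 00100
  pos 2: 10001 XOR 10011 = 00010
  pos 5: 10110 XOR 10011 = 00101
  pos 7: 10111 XOR 10011 = 00100
  pos 9: 10011 XOR 10011 = 00000
Remainder = 0000 (zero — the frame passes the CRC check).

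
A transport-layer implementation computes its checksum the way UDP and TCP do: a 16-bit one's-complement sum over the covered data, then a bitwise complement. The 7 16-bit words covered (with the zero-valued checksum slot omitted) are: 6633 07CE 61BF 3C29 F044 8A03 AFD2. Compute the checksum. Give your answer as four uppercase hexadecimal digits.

One's-complement addition (fold any carry out of bit 15 back into bit 0):
  0x6633 + 0x07CE = 0x06E01
  0x6E01 + 0x61BF = 0x0CFC0
  0xCFC0 + 0x3C29 = 0x10BE9 → wrap carry → 0x0BEA
  0x0BEA + 0xF044 = 0x0FC2E
  0xFC2E + 0x8A03 = 0x18631 → wrap carry → 0x8632
  0x8632 + 0xAFD2 = 0x13604 → wrap carry → 0x3605
One's-complement sum = 0x3605.
Checksum = ~0x3605 & 0xFFFF = 0xC9FA.

C9FA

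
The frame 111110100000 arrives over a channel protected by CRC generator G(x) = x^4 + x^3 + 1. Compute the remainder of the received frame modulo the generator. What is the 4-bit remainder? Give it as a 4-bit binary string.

0000

Modulo-2 division of 111110100000 by 11001:
  pos 0: 11111 XOR 11001 = 00110
  pos 2: 11001 XOR 11001 = 00000
Remainder = 0000 (zero — the frame passes the CRC check).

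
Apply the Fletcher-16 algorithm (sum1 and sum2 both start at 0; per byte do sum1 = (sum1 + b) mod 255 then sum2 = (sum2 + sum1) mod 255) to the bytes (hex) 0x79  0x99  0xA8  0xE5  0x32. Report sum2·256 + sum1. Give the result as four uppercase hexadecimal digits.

BDD3

Running sums (mod 255):
  after byte 0 (0x79): sum1=121, sum2=121
  after byte 1 (0x99): sum1=19, sum2=140
  after byte 2 (0xA8): sum1=187, sum2=72
  after byte 3 (0xE5): sum1=161, sum2=233
  after byte 4 (0x32): sum1=211, sum2=189
Checksum = sum2·256 + sum1 = 189·256 + 211 = 48595 = 0xBDD3.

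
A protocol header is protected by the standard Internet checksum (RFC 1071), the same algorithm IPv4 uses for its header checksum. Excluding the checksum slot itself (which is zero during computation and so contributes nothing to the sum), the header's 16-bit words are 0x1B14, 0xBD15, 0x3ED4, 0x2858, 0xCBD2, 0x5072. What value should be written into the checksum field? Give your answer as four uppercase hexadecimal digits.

One's-complement addition (fold any carry out of bit 15 back into bit 0):
  0x1B14 + 0xBD15 = 0x0D829
  0xD829 + 0x3ED4 = 0x116FD → wrap carry → 0x16FE
  0x16FE + 0x2858 = 0x03F56
  0x3F56 + 0xCBD2 = 0x10B28 → wrap carry → 0x0B29
  0x0B29 + 0x5072 = 0x05B9B
One's-complement sum = 0x5B9B.
Checksum = ~0x5B9B & 0xFFFF = 0xA464.

A464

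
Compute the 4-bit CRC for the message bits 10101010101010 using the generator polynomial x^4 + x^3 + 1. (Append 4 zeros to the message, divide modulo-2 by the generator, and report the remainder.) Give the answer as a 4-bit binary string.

0111

Append 4 zeros: 101010101010100000. Divide by 11001 (XOR where the leading bit is 1):
  pos 0: 10101 XOR 11001 = 01100
  pos 1: 11000 XOR 11001 = 00001
  pos 5: 11010 XOR 11001 = 00011
  pos 8: 11101 XOR 11001 = 00100
  pos 10: 10000 XOR 11001 = 01001
  pos 11: 10010 XOR 11001 = 01011
  pos 12: 10110 XOR 11001 = 01111
  pos 13: 11110 XOR 11001 = 00111
Remainder (last 4 bits) = 0111. This is the CRC / FCS.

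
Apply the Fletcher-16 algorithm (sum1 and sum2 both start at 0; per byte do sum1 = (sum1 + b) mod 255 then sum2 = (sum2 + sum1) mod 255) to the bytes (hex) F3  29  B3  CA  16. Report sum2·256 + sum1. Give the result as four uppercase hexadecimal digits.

2FB1

Running sums (mod 255):
  after byte 0 (F3): sum1=243, sum2=243
  after byte 1 (29): sum1=29, sum2=17
  after byte 2 (B3): sum1=208, sum2=225
  after byte 3 (CA): sum1=155, sum2=125
  after byte 4 (16): sum1=177, sum2=47
Checksum = sum2·256 + sum1 = 47·256 + 177 = 12209 = 0x2FB1.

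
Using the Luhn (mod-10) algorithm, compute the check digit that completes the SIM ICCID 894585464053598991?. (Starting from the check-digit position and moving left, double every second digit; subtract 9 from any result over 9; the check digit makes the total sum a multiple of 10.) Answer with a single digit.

5

Partial digits right→left: 1 9 9 8 9 5 3 5 0 4 6 4 5 8 5 4 9 8
Double every second digit counting from the check-digit position (so the 1st, 3rd, 5th, ... of the partial from the right).
  doubled (with −9 where >9): 2 9 9 6 0 3 1 1 9 → sum 40
  kept as-is: 9 8 5 5 4 4 8 4 8 → sum 55
Total = 40 + 55 = 95.
Check digit = (10 − (95 mod 10)) mod 10 = 5.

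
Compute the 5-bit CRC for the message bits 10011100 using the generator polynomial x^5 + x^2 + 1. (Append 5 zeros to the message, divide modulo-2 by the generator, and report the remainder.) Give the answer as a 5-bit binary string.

Append 5 zeros: 1001110000000. Divide by 100101 (XOR where the leading bit is 1):
  pos 0: 100111 XOR 100101 = 000010
  pos 4: 100000 XOR 100101 = 000101
  pos 7: 101000 XOR 100101 = 001101
Remainder (last 5 bits) = 01101. This is the CRC / FCS.

01101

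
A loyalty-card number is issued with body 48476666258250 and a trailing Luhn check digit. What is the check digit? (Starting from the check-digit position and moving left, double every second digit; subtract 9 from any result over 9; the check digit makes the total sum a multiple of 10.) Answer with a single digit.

2

Partial digits right→left: 0 5 2 8 5 2 6 6 6 6 7 4 8 4
Double every second digit counting from the check-digit position (so the 1st, 3rd, 5th, ... of the partial from the right).
  doubled (with −9 where >9): 0 4 1 3 3 5 7 → sum 23
  kept as-is: 5 8 2 6 6 4 4 → sum 35
Total = 23 + 35 = 58.
Check digit = (10 − (58 mod 10)) mod 10 = 2.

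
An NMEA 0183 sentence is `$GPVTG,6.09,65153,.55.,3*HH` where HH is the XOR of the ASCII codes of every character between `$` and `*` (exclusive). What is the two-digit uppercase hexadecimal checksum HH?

44

XOR the ASCII codes of the payload characters:
  'G' = 0x47 → acc = 0x47
  'P' = 0x50 → acc = 0x17
  'V' = 0x56 → acc = 0x41
  'T' = 0x54 → acc = 0x15
  'G' = 0x47 → acc = 0x52
  ',' = 0x2C → acc = 0x7E
  '6' = 0x36 → acc = 0x48
  '.' = 0x2E → acc = 0x66
  '0' = 0x30 → acc = 0x56
  '9' = 0x39 → acc = 0x6F
  ',' = 0x2C → acc = 0x43
  '6' = 0x36 → acc = 0x75
  '5' = 0x35 → acc = 0x40
  '1' = 0x31 → acc = 0x71
  '5' = 0x35 → acc = 0x44
  '3' = 0x33 → acc = 0x77
  ',' = 0x2C → acc = 0x5B
  '.' = 0x2E → acc = 0x75
  '5' = 0x35 → acc = 0x40
  '5' = 0x35 → acc = 0x75
  '.' = 0x2E → acc = 0x5B
  ',' = 0x2C → acc = 0x77
  '3' = 0x33 → acc = 0x44
Checksum = 0x44.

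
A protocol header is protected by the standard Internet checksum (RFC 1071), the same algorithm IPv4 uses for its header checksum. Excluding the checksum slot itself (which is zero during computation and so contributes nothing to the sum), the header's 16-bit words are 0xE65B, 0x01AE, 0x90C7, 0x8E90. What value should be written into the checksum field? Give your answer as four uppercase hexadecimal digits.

One's-complement addition (fold any carry out of bit 15 back into bit 0):
  0xE65B + 0x01AE = 0x0E809
  0xE809 + 0x90C7 = 0x178D0 → wrap carry → 0x78D1
  0x78D1 + 0x8E90 = 0x10761 → wrap carry → 0x0762
One's-complement sum = 0x0762.
Checksum = ~0x0762 & 0xFFFF = 0xF89D.

F89D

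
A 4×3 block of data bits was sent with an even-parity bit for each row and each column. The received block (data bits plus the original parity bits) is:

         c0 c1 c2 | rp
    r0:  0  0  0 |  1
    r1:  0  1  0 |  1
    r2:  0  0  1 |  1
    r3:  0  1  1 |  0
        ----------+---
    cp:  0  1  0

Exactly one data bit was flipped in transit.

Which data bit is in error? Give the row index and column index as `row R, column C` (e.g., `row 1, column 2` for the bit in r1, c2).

row 0, column 1

Recompute each row's even parity and compare to rp:
  r0: data parity 0, sent rp 1 → mismatch
  r1: data parity 1, sent rp 1 → ok
  r2: data parity 1, sent rp 1 → ok
  r3: data parity 0, sent rp 0 → ok
Recompute each column's even parity and compare to cp:
  c0: data parity 0, sent cp 0 → ok
  c1: data parity 0, sent cp 1 → mismatch
  c2: data parity 0, sent cp 0 → ok
Exactly one row (r0) and one column (c1) fail → the flipped bit is at their intersection.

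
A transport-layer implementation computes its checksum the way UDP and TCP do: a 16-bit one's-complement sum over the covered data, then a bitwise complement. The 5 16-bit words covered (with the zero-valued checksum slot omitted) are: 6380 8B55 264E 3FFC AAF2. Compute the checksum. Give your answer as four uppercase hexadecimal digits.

FFEC

One's-complement addition (fold any carry out of bit 15 back into bit 0):
  0x6380 + 0x8B55 = 0x0EED5
  0xEED5 + 0x264E = 0x11523 → wrap carry → 0x1524
  0x1524 + 0x3FFC = 0x05520
  0x5520 + 0xAAF2 = 0x10012 → wrap carry → 0x0013
One's-complement sum = 0x0013.
Checksum = ~0x0013 & 0xFFFF = 0xFFEC.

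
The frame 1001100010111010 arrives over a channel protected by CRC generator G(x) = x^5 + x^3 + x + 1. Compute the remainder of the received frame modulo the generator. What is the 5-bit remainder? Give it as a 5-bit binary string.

Modulo-2 division of 1001100010111010 by 101011:
  pos 0: 100110 XOR 101011 = 001101
  pos 2: 110100 XOR 101011 = 011111
  pos 3: 111111 XOR 101011 = 010100
  pos 4: 101000 XOR 101011 = 000011
  pos 8: 111110 XOR 101011 = 010101
  pos 9: 101011 XOR 101011 = 000000
Remainder = 00000 (zero — the frame passes the CRC check).

00000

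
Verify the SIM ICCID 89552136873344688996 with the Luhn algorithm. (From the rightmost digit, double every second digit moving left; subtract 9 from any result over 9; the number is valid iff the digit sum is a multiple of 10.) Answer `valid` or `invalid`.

From the right, keep odd positions and double even positions (subtract 9 from any doubled value over 9):
  doubled (positions 2,4,...): 9 7 3 8 6 7 6 4 1 7 → sum 58
  kept (positions 1,3,...): 6 9 8 4 3 7 6 1 5 9 → sum 58
Total = 116.
116 mod 10 = 6, so the number is invalid.

invalid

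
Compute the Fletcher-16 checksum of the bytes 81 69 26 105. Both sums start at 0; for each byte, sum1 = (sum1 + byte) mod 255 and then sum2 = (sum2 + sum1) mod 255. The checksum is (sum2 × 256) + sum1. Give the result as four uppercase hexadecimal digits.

B21A

Running sums (mod 255):
  after byte 0 (81): sum1=81, sum2=81
  after byte 1 (69): sum1=150, sum2=231
  after byte 2 (26): sum1=176, sum2=152
  after byte 3 (105): sum1=26, sum2=178
Checksum = sum2·256 + sum1 = 178·256 + 26 = 45594 = 0xB21A.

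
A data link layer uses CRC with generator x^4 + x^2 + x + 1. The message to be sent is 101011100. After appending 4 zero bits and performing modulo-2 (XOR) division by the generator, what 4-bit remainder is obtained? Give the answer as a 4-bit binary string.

1110

Append 4 zeros: 1010111000000. Divide by 10111 (XOR where the leading bit is 1):
  pos 0: 10101 XOR 10111 = 00010
  pos 3: 10110 XOR 10111 = 00001
  pos 7: 10000 XOR 10111 = 00111
Remainder (last 4 bits) = 1110. This is the CRC / FCS.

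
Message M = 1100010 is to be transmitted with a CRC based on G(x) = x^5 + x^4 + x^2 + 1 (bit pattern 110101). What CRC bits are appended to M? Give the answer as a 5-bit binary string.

Append 5 zeros: 110001000000. Divide by 110101 (XOR where the leading bit is 1):
  pos 0: 110001 XOR 110101 = 000100
  pos 3: 100000 XOR 110101 = 010101
  pos 4: 101010 XOR 110101 = 011111
  pos 5: 111110 XOR 110101 = 001011
Remainder (last 5 bits) = 10110. This is the CRC / FCS.

10110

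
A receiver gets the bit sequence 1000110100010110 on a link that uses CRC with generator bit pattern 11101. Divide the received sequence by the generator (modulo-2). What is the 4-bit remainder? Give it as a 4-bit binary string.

Modulo-2 division of 1000110100010110 by 11101:
  pos 0: 10001 XOR 11101 = 01100
  pos 1: 11001 XOR 11101 = 00100
  pos 3: 10001 XOR 11101 = 01100
  pos 4: 11000 XOR 11101 = 00101
  pos 6: 10100 XOR 11101 = 01001
  pos 7: 10011 XOR 11101 = 01110
  pos 8: 11100 XOR 11101 = 00001
Remainder = 1110 (nonzero — an error is detected).

1110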